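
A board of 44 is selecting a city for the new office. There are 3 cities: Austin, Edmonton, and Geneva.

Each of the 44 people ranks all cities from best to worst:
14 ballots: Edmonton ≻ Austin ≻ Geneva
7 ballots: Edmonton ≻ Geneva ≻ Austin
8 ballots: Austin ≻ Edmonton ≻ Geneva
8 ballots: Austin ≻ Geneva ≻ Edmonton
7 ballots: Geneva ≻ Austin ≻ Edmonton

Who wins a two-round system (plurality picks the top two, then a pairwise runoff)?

Round 1 first-place votes: Austin 16, Edmonton 21, Geneva 7. Edmonton and Austin advance.
Runoff: Edmonton is ranked above Austin on 21 ballots, Austin above Edmonton on 23.

Austin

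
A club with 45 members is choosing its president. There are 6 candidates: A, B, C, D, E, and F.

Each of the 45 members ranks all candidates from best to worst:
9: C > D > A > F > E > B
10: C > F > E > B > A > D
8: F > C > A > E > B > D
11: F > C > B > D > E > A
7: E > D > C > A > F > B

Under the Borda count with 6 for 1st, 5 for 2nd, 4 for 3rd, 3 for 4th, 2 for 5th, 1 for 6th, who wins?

A: 9×4 + 10×2 + 8×4 + 11×1 + 7×3 = 120
B: 9×1 + 10×3 + 8×2 + 11×4 + 7×1 = 106
C: 9×6 + 10×6 + 8×5 + 11×5 + 7×4 = 237
D: 9×5 + 10×1 + 8×1 + 11×3 + 7×5 = 131
E: 9×2 + 10×4 + 8×3 + 11×2 + 7×6 = 146
F: 9×3 + 10×5 + 8×6 + 11×6 + 7×2 = 205

C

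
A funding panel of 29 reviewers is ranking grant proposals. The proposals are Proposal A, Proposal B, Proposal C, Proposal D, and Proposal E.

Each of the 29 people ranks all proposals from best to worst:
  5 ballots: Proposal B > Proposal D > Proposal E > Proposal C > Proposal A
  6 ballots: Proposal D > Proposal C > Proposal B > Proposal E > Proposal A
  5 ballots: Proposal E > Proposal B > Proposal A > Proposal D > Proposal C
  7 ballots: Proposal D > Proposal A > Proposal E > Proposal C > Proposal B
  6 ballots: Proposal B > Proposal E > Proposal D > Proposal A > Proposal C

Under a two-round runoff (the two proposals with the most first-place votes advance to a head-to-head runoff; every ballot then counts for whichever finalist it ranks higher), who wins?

Proposal B

Round 1 first-place votes: Proposal A 0, Proposal B 11, Proposal C 0, Proposal D 13, Proposal E 5. Proposal D and Proposal B advance.
Runoff: Proposal D is ranked above Proposal B on 13 ballots, Proposal B above Proposal D on 16.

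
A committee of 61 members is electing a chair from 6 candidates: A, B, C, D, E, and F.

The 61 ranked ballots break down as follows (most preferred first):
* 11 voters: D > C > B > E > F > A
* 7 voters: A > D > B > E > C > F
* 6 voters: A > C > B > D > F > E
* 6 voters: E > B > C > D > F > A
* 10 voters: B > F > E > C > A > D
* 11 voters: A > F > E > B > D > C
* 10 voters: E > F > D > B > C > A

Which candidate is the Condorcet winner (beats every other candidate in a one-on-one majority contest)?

B vs A: 37–24
B vs C: 44–17
B vs D: 33–28
B vs E: 34–27
B vs F: 40–21
B beats every other candidate.

B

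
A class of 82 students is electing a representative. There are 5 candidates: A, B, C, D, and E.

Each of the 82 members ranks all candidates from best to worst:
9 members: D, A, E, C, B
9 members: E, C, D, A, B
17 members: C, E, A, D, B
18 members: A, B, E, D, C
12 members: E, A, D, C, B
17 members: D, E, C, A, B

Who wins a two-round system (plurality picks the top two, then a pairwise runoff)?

E

Round 1 first-place votes: A 18, B 0, C 17, D 26, E 21. D and E advance.
Runoff: D is ranked above E on 26 ballots, E above D on 56.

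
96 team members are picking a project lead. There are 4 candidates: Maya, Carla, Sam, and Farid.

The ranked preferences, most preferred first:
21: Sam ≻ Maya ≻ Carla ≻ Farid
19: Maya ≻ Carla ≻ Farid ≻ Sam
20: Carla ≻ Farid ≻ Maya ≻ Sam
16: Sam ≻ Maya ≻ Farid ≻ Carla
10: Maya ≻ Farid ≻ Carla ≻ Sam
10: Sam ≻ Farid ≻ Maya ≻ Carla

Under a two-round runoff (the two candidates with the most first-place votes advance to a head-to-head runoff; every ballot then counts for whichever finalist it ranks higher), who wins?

Maya

Round 1 first-place votes: Maya 29, Carla 20, Sam 47, Farid 0. Sam and Maya advance.
Runoff: Sam is ranked above Maya on 47 ballots, Maya above Sam on 49.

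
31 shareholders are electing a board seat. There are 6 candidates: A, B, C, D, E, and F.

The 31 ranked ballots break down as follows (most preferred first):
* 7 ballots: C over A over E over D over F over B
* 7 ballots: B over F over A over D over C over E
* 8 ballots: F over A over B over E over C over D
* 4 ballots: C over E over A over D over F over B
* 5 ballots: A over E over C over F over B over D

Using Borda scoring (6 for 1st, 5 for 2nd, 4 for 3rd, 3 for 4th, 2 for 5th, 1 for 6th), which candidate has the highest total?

A: 7×5 + 7×4 + 8×5 + 4×4 + 5×6 = 149
B: 7×1 + 7×6 + 8×4 + 4×1 + 5×2 = 95
C: 7×6 + 7×2 + 8×2 + 4×6 + 5×4 = 116
D: 7×3 + 7×3 + 8×1 + 4×3 + 5×1 = 67
E: 7×4 + 7×1 + 8×3 + 4×5 + 5×5 = 104
F: 7×2 + 7×5 + 8×6 + 4×2 + 5×3 = 120

A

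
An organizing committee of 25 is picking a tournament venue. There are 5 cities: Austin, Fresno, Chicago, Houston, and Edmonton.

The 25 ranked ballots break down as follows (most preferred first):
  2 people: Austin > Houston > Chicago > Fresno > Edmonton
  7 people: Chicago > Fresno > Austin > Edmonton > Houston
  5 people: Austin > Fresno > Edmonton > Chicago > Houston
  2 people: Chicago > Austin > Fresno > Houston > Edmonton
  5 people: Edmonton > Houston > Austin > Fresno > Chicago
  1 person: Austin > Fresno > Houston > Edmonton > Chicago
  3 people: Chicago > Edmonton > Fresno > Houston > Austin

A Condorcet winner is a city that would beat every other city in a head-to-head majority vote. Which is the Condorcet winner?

Austin vs Fresno: 15–10
Austin vs Chicago: 13–12
Austin vs Houston: 17–8
Austin vs Edmonton: 17–8
Austin beats every other city.

Austin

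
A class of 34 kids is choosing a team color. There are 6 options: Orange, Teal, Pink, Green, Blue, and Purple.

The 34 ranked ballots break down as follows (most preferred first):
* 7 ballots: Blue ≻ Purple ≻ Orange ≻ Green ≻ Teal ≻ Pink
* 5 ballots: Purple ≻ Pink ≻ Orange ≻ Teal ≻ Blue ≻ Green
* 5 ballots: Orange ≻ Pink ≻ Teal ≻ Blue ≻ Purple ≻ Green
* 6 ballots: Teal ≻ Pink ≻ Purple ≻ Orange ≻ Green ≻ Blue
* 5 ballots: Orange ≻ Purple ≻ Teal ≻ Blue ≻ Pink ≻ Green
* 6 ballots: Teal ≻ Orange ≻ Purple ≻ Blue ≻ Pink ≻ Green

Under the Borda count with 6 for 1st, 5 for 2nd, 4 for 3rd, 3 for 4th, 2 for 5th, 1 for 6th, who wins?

Orange: 7×4 + 5×4 + 5×6 + 6×3 + 5×6 + 6×5 = 156
Teal: 7×2 + 5×3 + 5×4 + 6×6 + 5×4 + 6×6 = 141
Pink: 7×1 + 5×5 + 5×5 + 6×5 + 5×2 + 6×2 = 109
Green: 7×3 + 5×1 + 5×1 + 6×2 + 5×1 + 6×1 = 54
Blue: 7×6 + 5×2 + 5×3 + 6×1 + 5×3 + 6×3 = 106
Purple: 7×5 + 5×6 + 5×2 + 6×4 + 5×5 + 6×4 = 148

Orange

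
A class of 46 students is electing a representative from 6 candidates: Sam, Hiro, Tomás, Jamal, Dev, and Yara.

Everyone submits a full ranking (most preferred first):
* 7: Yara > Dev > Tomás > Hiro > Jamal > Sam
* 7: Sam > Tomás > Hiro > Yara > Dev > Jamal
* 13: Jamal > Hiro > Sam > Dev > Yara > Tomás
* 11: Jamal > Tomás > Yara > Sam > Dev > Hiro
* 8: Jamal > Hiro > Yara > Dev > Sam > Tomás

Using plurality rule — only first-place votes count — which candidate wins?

First-place votes: Sam 7, Hiro 0, Tomás 0, Jamal 32, Dev 0, Yara 7.

Jamal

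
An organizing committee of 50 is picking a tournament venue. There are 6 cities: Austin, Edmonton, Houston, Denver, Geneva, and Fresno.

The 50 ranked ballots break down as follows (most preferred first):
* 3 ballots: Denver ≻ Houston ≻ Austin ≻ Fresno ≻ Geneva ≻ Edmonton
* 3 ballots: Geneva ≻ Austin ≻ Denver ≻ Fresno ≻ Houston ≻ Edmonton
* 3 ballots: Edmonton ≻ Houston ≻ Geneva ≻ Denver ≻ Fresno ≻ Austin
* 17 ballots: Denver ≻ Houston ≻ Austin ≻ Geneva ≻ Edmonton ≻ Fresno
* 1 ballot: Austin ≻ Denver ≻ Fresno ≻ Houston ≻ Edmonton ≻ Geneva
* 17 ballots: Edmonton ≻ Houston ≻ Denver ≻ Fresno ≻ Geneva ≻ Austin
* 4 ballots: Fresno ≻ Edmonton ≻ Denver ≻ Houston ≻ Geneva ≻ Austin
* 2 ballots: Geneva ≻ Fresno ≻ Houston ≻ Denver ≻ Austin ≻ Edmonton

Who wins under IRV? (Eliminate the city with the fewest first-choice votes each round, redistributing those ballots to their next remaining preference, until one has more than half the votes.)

Denver

Round 1: Austin 1, Edmonton 20, Houston 0, Denver 20, Geneva 5, Fresno 4. Houston eliminated.
Round 2: Austin 1, Edmonton 20, Denver 20, Geneva 5, Fresno 4. Austin eliminated.
Round 3: Edmonton 20, Denver 21, Geneva 5, Fresno 4. Fresno eliminated.
Round 4: Edmonton 24, Denver 21, Geneva 5. Geneva eliminated.
Round 5: Edmonton 24, Denver 26. Denver has a majority (≥26).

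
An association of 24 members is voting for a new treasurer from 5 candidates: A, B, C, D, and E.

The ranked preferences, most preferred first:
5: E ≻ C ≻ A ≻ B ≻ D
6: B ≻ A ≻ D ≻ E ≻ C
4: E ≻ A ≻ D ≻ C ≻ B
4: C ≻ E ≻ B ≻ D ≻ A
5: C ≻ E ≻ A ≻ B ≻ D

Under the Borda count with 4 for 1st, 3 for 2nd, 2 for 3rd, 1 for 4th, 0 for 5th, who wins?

A: 5×2 + 6×3 + 4×3 + 4×0 + 5×2 = 50
B: 5×1 + 6×4 + 4×0 + 4×2 + 5×1 = 42
C: 5×3 + 6×0 + 4×1 + 4×4 + 5×4 = 55
D: 5×0 + 6×2 + 4×2 + 4×1 + 5×0 = 24
E: 5×4 + 6×1 + 4×4 + 4×3 + 5×3 = 69

E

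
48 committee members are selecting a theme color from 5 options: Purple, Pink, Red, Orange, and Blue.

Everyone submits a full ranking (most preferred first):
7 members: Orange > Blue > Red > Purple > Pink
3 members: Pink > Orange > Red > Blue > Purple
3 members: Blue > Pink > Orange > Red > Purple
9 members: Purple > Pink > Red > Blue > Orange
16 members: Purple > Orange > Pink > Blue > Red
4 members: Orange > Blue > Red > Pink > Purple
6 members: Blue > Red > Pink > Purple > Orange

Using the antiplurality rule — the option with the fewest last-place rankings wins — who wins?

Last-place votes: Purple 10, Pink 7, Red 16, Orange 15, Blue 0.

Blue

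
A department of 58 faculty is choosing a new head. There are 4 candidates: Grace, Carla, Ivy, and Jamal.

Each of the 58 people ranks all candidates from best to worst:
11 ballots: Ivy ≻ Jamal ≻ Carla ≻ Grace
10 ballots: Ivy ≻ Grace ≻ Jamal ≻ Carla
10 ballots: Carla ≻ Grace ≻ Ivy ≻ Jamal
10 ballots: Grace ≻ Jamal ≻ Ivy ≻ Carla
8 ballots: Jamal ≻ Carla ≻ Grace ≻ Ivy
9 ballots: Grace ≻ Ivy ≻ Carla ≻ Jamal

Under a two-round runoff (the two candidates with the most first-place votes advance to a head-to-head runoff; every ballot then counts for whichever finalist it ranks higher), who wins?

Grace

Round 1 first-place votes: Grace 19, Carla 10, Ivy 21, Jamal 8. Ivy and Grace advance.
Runoff: Ivy is ranked above Grace on 21 ballots, Grace above Ivy on 37.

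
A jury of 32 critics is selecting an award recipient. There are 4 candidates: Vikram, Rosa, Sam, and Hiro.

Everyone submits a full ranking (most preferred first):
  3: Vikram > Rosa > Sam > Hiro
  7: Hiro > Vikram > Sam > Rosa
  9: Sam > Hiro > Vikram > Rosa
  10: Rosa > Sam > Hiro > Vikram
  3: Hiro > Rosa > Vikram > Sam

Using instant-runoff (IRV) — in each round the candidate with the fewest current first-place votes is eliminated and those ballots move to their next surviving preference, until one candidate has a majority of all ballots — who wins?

Round 1: Vikram 3, Rosa 10, Sam 9, Hiro 10. Vikram eliminated.
Round 2: Rosa 13, Sam 9, Hiro 10. Sam eliminated.
Round 3: Rosa 13, Hiro 19. Hiro has a majority (≥17).

Hiro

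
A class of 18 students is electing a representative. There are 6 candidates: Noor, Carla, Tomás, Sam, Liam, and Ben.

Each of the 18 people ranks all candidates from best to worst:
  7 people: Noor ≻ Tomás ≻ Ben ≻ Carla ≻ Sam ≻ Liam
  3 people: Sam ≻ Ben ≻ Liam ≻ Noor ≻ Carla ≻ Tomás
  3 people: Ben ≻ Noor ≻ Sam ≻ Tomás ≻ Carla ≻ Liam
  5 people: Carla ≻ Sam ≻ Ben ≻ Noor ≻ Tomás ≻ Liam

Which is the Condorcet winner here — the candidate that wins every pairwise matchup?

Ben

Ben vs Noor: 11–7
Ben vs Carla: 13–5
Ben vs Tomás: 11–7
Ben vs Sam: 10–8
Ben vs Liam: 18–0
Ben beats every other candidate.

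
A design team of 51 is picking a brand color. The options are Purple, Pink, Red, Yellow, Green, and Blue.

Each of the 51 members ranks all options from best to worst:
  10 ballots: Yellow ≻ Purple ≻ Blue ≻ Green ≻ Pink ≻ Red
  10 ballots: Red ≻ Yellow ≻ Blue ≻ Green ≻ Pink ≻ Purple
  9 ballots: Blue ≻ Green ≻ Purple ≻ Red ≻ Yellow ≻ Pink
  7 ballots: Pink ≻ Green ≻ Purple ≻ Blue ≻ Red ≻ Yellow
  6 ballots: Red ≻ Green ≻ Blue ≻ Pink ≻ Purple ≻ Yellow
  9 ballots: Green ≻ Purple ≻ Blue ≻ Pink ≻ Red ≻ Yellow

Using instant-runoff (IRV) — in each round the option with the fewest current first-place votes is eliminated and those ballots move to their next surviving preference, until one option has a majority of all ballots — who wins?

Round 1: Purple 0, Pink 7, Red 16, Yellow 10, Green 9, Blue 9. Purple eliminated.
Round 2: Pink 7, Red 16, Yellow 10, Green 9, Blue 9. Pink eliminated.
Round 3: Red 16, Yellow 10, Green 16, Blue 9. Blue eliminated.
Round 4: Red 16, Yellow 10, Green 25. Yellow eliminated.
Round 5: Red 16, Green 35. Green has a majority (≥26).

Green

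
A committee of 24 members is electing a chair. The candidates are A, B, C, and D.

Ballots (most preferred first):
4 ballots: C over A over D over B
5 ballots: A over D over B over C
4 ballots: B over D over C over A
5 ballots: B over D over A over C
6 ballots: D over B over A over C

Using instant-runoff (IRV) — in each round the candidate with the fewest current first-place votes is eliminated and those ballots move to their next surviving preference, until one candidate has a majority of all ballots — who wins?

B

Round 1: A 5, B 9, C 4, D 6. C eliminated.
Round 2: A 9, B 9, D 6. D eliminated.
Round 3: A 9, B 15. B has a majority (≥13).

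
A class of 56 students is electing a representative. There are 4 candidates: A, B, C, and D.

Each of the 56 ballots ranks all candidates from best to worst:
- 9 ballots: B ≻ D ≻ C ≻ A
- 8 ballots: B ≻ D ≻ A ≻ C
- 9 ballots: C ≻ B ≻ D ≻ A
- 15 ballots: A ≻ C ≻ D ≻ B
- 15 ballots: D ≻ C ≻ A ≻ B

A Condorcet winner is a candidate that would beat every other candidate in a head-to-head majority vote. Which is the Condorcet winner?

D vs A: 41–15
D vs B: 30–26
D vs C: 32–24
D beats every other candidate.

D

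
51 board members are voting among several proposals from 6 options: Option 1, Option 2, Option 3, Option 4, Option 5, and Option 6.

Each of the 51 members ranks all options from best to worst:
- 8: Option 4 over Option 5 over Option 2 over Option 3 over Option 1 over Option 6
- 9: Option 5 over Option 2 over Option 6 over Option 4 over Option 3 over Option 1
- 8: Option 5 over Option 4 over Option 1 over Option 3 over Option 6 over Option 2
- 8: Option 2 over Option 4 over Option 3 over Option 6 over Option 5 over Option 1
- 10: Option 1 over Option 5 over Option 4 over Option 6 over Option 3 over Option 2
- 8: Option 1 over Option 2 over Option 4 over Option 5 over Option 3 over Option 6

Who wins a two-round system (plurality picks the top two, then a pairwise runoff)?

Round 1 first-place votes: Option 1 18, Option 2 8, Option 3 0, Option 4 8, Option 5 17, Option 6 0. Option 1 and Option 5 advance.
Runoff: Option 1 is ranked above Option 5 on 18 ballots, Option 5 above Option 1 on 33.

Option 5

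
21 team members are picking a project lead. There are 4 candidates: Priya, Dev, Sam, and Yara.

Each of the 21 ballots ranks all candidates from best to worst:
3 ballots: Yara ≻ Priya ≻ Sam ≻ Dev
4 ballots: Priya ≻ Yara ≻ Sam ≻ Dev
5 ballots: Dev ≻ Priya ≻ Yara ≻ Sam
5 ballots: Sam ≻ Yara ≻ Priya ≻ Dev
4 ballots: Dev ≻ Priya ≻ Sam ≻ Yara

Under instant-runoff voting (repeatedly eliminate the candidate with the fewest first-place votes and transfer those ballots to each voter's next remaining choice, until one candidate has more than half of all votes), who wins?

Round 1: Priya 4, Dev 9, Sam 5, Yara 3. Yara eliminated.
Round 2: Priya 7, Dev 9, Sam 5. Sam eliminated.
Round 3: Priya 12, Dev 9. Priya has a majority (≥11).

Priya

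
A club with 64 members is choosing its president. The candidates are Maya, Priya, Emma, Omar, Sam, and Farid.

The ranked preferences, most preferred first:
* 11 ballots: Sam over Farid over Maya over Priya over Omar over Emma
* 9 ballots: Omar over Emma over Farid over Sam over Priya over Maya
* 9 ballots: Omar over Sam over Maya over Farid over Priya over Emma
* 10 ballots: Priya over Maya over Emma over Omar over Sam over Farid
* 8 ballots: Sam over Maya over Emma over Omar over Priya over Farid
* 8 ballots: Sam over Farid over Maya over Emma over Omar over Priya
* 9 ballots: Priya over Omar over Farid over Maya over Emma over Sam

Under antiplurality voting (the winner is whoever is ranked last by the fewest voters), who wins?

Omar

Last-place votes: Maya 9, Priya 8, Emma 20, Omar 0, Sam 9, Farid 18.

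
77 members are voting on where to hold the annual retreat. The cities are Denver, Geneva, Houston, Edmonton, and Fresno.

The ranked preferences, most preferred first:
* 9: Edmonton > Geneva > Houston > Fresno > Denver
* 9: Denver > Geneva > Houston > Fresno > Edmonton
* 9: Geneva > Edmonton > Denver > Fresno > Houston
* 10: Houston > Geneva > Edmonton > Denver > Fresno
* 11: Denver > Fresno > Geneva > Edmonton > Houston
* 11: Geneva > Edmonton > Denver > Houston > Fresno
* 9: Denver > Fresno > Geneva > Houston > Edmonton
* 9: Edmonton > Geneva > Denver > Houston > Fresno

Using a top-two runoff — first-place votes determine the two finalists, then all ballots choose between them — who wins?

Round 1 first-place votes: Denver 29, Geneva 20, Houston 10, Edmonton 18, Fresno 0. Denver and Geneva advance.
Runoff: Denver is ranked above Geneva on 29 ballots, Geneva above Denver on 48.

Geneva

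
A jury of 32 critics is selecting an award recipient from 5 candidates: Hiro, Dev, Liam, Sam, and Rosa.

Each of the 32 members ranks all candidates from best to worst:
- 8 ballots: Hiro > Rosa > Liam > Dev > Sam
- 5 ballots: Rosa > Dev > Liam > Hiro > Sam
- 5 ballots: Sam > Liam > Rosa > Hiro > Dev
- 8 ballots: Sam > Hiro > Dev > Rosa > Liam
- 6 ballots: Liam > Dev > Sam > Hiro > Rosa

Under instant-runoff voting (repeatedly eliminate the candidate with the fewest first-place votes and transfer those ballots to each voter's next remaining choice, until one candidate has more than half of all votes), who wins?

Liam

Round 1: Hiro 8, Dev 0, Liam 6, Sam 13, Rosa 5. Dev eliminated.
Round 2: Hiro 8, Liam 6, Sam 13, Rosa 5. Rosa eliminated.
Round 3: Hiro 8, Liam 11, Sam 13. Hiro eliminated.
Round 4: Liam 19, Sam 13. Liam has a majority (≥17).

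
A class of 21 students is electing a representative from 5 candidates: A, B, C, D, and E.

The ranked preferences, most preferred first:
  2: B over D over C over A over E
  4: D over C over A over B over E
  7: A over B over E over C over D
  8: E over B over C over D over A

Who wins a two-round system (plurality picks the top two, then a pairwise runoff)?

A

Round 1 first-place votes: A 7, B 2, C 0, D 4, E 8. E and A advance.
Runoff: E is ranked above A on 8 ballots, A above E on 13.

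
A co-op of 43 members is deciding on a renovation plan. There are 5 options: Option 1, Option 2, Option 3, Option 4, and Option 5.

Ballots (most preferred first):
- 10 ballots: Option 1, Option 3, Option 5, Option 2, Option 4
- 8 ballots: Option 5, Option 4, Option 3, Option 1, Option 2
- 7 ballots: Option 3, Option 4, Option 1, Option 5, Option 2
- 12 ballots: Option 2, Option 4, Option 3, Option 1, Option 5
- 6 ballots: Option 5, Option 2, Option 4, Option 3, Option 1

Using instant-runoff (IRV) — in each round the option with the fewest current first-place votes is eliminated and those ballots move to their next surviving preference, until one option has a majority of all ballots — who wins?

Round 1: Option 1 10, Option 2 12, Option 3 7, Option 4 0, Option 5 14. Option 4 eliminated.
Round 2: Option 1 10, Option 2 12, Option 3 7, Option 5 14. Option 3 eliminated.
Round 3: Option 1 17, Option 2 12, Option 5 14. Option 2 eliminated.
Round 4: Option 1 29, Option 5 14. Option 1 has a majority (≥22).

Option 1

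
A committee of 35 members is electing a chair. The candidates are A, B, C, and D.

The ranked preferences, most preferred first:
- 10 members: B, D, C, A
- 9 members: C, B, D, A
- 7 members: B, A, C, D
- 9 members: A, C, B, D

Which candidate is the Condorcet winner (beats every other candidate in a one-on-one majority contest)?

C

C vs A: 19–16
C vs B: 18–17
C vs D: 25–10
C beats every other candidate.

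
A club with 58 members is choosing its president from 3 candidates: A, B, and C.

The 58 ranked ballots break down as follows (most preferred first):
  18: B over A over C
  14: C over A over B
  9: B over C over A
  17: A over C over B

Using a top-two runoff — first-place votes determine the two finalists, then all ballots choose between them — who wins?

Round 1 first-place votes: A 17, B 27, C 14. B and A advance.
Runoff: B is ranked above A on 27 ballots, A above B on 31.

A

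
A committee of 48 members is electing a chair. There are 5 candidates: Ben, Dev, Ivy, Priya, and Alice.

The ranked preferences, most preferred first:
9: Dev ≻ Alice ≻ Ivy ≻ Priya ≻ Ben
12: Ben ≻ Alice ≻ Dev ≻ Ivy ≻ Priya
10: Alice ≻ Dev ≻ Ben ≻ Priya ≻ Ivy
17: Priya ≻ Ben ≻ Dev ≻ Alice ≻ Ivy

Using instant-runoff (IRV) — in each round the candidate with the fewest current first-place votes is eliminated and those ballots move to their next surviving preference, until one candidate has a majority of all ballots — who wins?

Round 1: Ben 12, Dev 9, Ivy 0, Priya 17, Alice 10. Ivy eliminated.
Round 2: Ben 12, Dev 9, Priya 17, Alice 10. Dev eliminated.
Round 3: Ben 12, Priya 17, Alice 19. Ben eliminated.
Round 4: Priya 17, Alice 31. Alice has a majority (≥25).

Alice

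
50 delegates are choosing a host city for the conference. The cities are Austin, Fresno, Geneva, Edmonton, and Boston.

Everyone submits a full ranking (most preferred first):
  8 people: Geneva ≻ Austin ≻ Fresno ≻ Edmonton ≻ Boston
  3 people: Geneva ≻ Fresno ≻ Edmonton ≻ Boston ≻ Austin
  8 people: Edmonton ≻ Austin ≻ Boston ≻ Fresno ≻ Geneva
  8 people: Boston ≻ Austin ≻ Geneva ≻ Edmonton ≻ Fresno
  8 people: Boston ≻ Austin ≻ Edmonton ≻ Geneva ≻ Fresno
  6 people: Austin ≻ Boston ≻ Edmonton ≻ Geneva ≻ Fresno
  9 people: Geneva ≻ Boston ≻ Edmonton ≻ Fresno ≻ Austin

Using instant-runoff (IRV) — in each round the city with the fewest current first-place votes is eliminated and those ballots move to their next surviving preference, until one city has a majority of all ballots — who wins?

Round 1: Austin 6, Fresno 0, Geneva 20, Edmonton 8, Boston 16. Fresno eliminated.
Round 2: Austin 6, Geneva 20, Edmonton 8, Boston 16. Austin eliminated.
Round 3: Geneva 20, Edmonton 8, Boston 22. Edmonton eliminated.
Round 4: Geneva 20, Boston 30. Boston has a majority (≥26).

Boston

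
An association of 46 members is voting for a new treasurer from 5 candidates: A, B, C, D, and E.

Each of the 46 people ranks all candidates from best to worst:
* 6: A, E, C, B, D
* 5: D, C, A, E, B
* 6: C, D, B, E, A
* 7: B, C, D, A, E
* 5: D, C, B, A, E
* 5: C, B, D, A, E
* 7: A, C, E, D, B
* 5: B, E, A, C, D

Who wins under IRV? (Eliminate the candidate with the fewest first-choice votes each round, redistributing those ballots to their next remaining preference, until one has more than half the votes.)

Round 1: A 13, B 12, C 11, D 10, E 0. E eliminated.
Round 2: A 13, B 12, C 11, D 10. D eliminated.
Round 3: A 13, B 12, C 21. B eliminated.
Round 4: A 18, C 28. C has a majority (≥24).

C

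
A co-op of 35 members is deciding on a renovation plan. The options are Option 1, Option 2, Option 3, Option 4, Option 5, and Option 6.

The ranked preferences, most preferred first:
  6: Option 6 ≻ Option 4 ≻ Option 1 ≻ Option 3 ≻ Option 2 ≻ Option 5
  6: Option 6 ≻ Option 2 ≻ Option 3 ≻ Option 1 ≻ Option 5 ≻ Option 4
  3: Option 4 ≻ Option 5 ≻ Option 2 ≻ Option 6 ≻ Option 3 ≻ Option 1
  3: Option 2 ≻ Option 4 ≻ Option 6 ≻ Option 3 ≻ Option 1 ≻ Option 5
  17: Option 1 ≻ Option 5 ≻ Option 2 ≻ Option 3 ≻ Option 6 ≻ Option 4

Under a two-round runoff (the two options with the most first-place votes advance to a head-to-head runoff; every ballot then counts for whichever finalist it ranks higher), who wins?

Option 6

Round 1 first-place votes: Option 1 17, Option 2 3, Option 3 0, Option 4 3, Option 5 0, Option 6 12. Option 1 and Option 6 advance.
Runoff: Option 1 is ranked above Option 6 on 17 ballots, Option 6 above Option 1 on 18.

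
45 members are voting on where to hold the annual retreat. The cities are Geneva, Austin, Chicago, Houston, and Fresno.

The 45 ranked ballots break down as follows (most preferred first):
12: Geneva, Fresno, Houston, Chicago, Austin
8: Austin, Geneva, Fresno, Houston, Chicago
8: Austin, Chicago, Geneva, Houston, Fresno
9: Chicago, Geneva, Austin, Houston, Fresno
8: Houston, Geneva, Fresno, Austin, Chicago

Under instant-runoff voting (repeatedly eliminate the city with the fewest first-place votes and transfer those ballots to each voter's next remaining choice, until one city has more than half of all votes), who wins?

Geneva

Round 1: Geneva 12, Austin 16, Chicago 9, Houston 8, Fresno 0. Fresno eliminated.
Round 2: Geneva 12, Austin 16, Chicago 9, Houston 8. Houston eliminated.
Round 3: Geneva 20, Austin 16, Chicago 9. Chicago eliminated.
Round 4: Geneva 29, Austin 16. Geneva has a majority (≥23).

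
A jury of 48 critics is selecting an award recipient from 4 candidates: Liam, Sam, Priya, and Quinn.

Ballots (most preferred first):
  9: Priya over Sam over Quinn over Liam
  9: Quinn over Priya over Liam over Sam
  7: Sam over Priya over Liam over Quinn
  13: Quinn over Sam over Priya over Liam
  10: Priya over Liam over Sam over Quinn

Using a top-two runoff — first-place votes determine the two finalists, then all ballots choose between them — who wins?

Priya

Round 1 first-place votes: Liam 0, Sam 7, Priya 19, Quinn 22. Quinn and Priya advance.
Runoff: Quinn is ranked above Priya on 22 ballots, Priya above Quinn on 26.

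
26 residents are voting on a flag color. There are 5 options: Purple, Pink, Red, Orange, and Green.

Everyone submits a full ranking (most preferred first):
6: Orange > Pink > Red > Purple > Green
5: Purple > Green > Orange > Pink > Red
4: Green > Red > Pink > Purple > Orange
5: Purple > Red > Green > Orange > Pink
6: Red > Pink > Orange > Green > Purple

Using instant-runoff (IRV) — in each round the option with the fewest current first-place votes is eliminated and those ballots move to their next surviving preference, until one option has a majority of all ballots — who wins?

Red

Round 1: Purple 10, Pink 0, Red 6, Orange 6, Green 4. Pink eliminated.
Round 2: Purple 10, Red 6, Orange 6, Green 4. Green eliminated.
Round 3: Purple 10, Red 10, Orange 6. Orange eliminated.
Round 4: Purple 10, Red 16. Red has a majority (≥14).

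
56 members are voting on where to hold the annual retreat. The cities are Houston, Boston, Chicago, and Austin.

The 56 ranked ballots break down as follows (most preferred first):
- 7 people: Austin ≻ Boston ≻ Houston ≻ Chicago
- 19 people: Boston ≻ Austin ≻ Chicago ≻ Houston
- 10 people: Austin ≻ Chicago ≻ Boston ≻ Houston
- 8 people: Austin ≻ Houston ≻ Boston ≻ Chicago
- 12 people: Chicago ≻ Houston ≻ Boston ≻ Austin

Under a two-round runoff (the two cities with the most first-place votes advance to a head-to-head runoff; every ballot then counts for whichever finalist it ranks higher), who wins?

Round 1 first-place votes: Houston 0, Boston 19, Chicago 12, Austin 25. Austin and Boston advance.
Runoff: Austin is ranked above Boston on 25 ballots, Boston above Austin on 31.

Boston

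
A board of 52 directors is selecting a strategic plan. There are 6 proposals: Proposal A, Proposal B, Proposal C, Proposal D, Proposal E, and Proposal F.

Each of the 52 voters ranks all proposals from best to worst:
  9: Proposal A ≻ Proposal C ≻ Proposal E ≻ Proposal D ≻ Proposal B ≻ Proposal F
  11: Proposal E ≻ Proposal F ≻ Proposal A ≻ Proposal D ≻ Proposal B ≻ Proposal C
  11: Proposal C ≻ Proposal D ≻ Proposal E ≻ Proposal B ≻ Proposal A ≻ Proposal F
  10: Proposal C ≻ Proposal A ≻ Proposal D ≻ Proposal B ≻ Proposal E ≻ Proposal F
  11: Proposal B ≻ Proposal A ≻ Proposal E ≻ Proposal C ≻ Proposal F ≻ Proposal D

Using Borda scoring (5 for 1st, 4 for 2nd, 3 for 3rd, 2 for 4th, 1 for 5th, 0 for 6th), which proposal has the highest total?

Proposal A

Proposal A: 9×5 + 11×3 + 11×1 + 10×4 + 11×4 = 173
Proposal B: 9×1 + 11×1 + 11×2 + 10×2 + 11×5 = 117
Proposal C: 9×4 + 11×0 + 11×5 + 10×5 + 11×2 = 163
Proposal D: 9×2 + 11×2 + 11×4 + 10×3 + 11×0 = 114
Proposal E: 9×3 + 11×5 + 11×3 + 10×1 + 11×3 = 158
Proposal F: 9×0 + 11×4 + 11×0 + 10×0 + 11×1 = 55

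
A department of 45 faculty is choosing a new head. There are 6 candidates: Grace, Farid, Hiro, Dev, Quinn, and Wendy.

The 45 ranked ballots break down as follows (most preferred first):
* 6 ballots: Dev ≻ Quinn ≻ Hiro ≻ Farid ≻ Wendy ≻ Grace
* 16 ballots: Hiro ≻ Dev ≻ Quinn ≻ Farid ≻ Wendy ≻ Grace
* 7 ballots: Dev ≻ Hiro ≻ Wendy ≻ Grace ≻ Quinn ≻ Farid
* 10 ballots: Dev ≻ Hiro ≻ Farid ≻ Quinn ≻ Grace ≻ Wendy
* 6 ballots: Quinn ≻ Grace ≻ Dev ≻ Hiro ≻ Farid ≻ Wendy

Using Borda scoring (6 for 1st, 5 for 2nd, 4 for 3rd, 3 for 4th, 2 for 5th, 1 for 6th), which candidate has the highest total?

Grace: 6×1 + 16×1 + 7×3 + 10×2 + 6×5 = 93
Farid: 6×3 + 16×3 + 7×1 + 10×4 + 6×2 = 125
Hiro: 6×4 + 16×6 + 7×5 + 10×5 + 6×3 = 223
Dev: 6×6 + 16×5 + 7×6 + 10×6 + 6×4 = 242
Quinn: 6×5 + 16×4 + 7×2 + 10×3 + 6×6 = 174
Wendy: 6×2 + 16×2 + 7×4 + 10×1 + 6×1 = 88

Dev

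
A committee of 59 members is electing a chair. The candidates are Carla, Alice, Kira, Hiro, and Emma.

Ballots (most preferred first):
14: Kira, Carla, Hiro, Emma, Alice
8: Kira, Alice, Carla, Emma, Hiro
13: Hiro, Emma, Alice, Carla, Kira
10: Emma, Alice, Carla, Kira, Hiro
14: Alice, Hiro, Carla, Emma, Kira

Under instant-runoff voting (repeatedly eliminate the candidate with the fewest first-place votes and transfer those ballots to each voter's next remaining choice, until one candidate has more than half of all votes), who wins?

Round 1: Carla 0, Alice 14, Kira 22, Hiro 13, Emma 10. Carla eliminated.
Round 2: Alice 14, Kira 22, Hiro 13, Emma 10. Emma eliminated.
Round 3: Alice 24, Kira 22, Hiro 13. Hiro eliminated.
Round 4: Alice 37, Kira 22. Alice has a majority (≥30).

Alice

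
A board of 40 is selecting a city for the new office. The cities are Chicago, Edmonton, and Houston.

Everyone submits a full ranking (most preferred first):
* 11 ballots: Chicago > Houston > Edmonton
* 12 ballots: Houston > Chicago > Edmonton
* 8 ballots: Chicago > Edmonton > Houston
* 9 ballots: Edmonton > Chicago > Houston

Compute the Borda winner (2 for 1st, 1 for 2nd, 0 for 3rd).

Chicago

Chicago: 11×2 + 12×1 + 8×2 + 9×1 = 59
Edmonton: 11×0 + 12×0 + 8×1 + 9×2 = 26
Houston: 11×1 + 12×2 + 8×0 + 9×0 = 35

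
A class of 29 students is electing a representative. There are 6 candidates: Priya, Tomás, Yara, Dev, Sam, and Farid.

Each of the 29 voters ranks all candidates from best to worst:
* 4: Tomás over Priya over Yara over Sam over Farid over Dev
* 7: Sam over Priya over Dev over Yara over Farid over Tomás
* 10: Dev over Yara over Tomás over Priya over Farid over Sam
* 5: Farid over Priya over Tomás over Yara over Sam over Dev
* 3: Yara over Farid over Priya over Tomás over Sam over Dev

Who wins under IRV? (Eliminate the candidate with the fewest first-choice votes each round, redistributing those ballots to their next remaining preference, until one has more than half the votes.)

Round 1: Priya 0, Tomás 4, Yara 3, Dev 10, Sam 7, Farid 5. Priya eliminated.
Round 2: Tomás 4, Yara 3, Dev 10, Sam 7, Farid 5. Yara eliminated.
Round 3: Tomás 4, Dev 10, Sam 7, Farid 8. Tomás eliminated.
Round 4: Dev 10, Sam 11, Farid 8. Farid eliminated.
Round 5: Dev 10, Sam 19. Sam has a majority (≥15).

Sam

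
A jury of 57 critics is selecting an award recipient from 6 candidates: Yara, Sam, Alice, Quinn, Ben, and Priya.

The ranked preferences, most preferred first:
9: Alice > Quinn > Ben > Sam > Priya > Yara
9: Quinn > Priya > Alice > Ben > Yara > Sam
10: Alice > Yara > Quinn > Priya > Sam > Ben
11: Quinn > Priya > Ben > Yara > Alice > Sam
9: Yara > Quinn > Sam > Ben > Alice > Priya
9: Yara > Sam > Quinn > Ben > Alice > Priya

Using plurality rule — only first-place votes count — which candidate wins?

First-place votes: Yara 18, Sam 0, Alice 19, Quinn 20, Ben 0, Priya 0.

Quinn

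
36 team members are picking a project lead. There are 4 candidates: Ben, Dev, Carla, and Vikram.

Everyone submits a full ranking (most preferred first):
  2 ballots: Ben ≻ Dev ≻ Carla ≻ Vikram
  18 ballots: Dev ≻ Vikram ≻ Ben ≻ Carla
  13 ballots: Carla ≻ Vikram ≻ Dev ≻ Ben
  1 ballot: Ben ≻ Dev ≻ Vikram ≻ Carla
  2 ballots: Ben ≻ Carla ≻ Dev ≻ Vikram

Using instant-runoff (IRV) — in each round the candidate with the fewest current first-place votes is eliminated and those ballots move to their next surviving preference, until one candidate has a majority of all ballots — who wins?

Round 1: Ben 5, Dev 18, Carla 13, Vikram 0. Vikram eliminated.
Round 2: Ben 5, Dev 18, Carla 13. Ben eliminated.
Round 3: Dev 21, Carla 15. Dev has a majority (≥19).

Dev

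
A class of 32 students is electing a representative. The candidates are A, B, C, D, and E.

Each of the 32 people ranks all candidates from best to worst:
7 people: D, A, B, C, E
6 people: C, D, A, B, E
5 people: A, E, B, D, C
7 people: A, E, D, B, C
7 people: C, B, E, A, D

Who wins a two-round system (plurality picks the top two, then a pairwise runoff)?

Round 1 first-place votes: A 12, B 0, C 13, D 7, E 0. C and A advance.
Runoff: C is ranked above A on 13 ballots, A above C on 19.

A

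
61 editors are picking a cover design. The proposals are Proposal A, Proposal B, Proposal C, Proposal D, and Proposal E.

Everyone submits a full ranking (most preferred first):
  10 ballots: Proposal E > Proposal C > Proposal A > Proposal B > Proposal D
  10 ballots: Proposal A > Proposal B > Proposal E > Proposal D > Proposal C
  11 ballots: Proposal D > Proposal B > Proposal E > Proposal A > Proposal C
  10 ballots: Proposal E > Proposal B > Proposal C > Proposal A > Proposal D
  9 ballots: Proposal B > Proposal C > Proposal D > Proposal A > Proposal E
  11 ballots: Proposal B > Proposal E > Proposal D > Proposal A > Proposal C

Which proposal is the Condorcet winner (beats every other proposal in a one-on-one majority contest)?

Proposal B vs Proposal A: 41–20
Proposal B vs Proposal C: 51–10
Proposal B vs Proposal D: 50–11
Proposal B vs Proposal E: 41–20
Proposal B beats every other proposal.

Proposal B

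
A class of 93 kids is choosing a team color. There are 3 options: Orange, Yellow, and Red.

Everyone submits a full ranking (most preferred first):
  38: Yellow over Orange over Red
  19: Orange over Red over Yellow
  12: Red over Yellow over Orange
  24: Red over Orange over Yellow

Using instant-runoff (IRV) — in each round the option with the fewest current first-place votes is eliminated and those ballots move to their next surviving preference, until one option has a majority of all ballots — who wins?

Red

Round 1: Orange 19, Yellow 38, Red 36. Orange eliminated.
Round 2: Yellow 38, Red 55. Red has a majority (≥47).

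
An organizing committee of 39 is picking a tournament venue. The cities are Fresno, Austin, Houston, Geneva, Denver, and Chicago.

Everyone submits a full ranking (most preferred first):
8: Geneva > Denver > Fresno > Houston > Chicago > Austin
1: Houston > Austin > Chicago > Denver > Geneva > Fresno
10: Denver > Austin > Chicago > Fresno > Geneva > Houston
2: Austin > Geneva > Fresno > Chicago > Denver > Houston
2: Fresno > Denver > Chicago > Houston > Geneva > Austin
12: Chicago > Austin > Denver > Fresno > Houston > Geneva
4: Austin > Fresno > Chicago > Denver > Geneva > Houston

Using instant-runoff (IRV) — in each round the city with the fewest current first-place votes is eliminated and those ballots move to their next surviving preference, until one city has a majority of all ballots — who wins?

Denver

Round 1: Fresno 2, Austin 6, Houston 1, Geneva 8, Denver 10, Chicago 12. Houston eliminated.
Round 2: Fresno 2, Austin 7, Geneva 8, Denver 10, Chicago 12. Fresno eliminated.
Round 3: Austin 7, Geneva 8, Denver 12, Chicago 12. Austin eliminated.
Round 4: Geneva 10, Denver 12, Chicago 17. Geneva eliminated.
Round 5: Denver 20, Chicago 19. Denver has a majority (≥20).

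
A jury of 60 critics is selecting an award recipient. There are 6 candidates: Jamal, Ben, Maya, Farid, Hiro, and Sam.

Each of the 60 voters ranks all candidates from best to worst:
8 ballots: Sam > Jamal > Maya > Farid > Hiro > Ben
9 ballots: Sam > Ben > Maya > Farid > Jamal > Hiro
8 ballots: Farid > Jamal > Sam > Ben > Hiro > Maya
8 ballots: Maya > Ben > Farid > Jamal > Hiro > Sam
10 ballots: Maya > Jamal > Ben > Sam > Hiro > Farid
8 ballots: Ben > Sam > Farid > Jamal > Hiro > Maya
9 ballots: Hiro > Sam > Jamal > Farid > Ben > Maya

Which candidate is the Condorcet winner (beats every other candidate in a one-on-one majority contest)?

Sam vs Jamal: 34–26
Sam vs Ben: 34–26
Sam vs Maya: 42–18
Sam vs Farid: 44–16
Sam vs Hiro: 43–17
Sam beats every other candidate.

Sam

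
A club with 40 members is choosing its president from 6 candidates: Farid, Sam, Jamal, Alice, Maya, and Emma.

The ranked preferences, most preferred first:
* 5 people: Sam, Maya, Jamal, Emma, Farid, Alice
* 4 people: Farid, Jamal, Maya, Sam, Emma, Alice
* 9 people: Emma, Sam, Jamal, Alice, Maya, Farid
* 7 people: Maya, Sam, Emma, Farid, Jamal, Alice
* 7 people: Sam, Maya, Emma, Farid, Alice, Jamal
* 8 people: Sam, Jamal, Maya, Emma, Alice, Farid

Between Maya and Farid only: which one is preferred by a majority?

Maya

Maya is ranked above Farid on 36 ballots; Farid above Maya on 4.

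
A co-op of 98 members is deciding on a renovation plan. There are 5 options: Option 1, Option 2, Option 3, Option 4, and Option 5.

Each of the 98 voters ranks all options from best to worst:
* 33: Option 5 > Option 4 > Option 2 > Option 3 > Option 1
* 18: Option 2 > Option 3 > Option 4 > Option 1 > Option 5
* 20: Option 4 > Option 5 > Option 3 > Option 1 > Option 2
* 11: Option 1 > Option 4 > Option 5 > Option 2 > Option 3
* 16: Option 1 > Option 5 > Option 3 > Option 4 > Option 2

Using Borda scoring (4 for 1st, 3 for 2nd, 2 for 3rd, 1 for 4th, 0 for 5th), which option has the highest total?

Option 4

Option 1: 33×0 + 18×1 + 20×1 + 11×4 + 16×4 = 146
Option 2: 33×2 + 18×4 + 20×0 + 11×1 + 16×0 = 149
Option 3: 33×1 + 18×3 + 20×2 + 11×0 + 16×2 = 159
Option 4: 33×3 + 18×2 + 20×4 + 11×3 + 16×1 = 264
Option 5: 33×4 + 18×0 + 20×3 + 11×2 + 16×3 = 262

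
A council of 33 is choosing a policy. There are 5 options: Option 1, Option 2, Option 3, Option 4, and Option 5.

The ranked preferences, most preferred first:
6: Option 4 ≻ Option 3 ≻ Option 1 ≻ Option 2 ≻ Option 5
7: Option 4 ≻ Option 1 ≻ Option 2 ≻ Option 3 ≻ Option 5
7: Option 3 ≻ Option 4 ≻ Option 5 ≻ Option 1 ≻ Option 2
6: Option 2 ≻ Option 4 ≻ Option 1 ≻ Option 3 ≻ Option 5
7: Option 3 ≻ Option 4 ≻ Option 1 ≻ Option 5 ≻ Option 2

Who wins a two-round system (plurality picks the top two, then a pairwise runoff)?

Option 4

Round 1 first-place votes: Option 1 0, Option 2 6, Option 3 14, Option 4 13, Option 5 0. Option 3 and Option 4 advance.
Runoff: Option 3 is ranked above Option 4 on 14 ballots, Option 4 above Option 3 on 19.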